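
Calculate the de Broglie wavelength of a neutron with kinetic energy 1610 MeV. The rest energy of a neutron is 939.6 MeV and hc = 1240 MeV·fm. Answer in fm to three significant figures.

λ = 0.523 fm

Total energy E = KE + m₀c² = 1610 + 939.6 = 2549.6 MeV.
(pc)² = E² − (m₀c²)² = (2549.6)² − (939.6)² = 5.618 × 10⁶ MeV², so pc = 2370 MeV.
λ = hc/(pc) = 1240 MeV·fm / 2370 MeV = 0.523 fm.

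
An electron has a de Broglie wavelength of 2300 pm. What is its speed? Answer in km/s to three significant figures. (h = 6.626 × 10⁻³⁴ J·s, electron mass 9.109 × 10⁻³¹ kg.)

v = 316 km/s

p = h/λ = 6.626 × 10⁻³⁴ / 2.300 × 10⁻⁹ = 2.881 × 10⁻²⁵ kg·m/s.
v = p/m = 2.881 × 10⁻²⁵ / 9.109 × 10⁻³¹ = 3.16 × 10⁵ m/s = 316 km/s.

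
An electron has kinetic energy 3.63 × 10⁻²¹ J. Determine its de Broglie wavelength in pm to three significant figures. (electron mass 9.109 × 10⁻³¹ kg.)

λ = 8150 pm

p = √(2mKE) = √(2 × 9.109 × 10⁻³¹ × 3.630 × 10⁻²¹) = 8.132 × 10⁻²⁶ kg·m/s.
λ = h/p = 6.626 × 10⁻³⁴ / 8.132 × 10⁻²⁶ = 8.15 × 10⁻⁹ m = 8150 pm.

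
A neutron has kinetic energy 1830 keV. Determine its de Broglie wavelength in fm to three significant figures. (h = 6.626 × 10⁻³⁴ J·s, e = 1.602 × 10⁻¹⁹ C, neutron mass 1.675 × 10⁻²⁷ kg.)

KE = 1830 keV = 2.932 × 10⁻¹³ J.
p = √(2mKE) = √(2 × 1.675 × 10⁻²⁷ × 2.932 × 10⁻¹³) = 3.134 × 10⁻²⁰ kg·m/s.
λ = h/p = 6.626 × 10⁻³⁴ / 3.134 × 10⁻²⁰ = 2.11 × 10⁻¹⁴ m = 21.1 fm.

λ = 21.1 fm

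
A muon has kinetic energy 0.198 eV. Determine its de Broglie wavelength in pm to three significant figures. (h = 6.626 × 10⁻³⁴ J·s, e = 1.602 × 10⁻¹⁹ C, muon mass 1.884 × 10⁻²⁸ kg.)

KE = 0.198 eV = 3.172 × 10⁻²⁰ J.
p = √(2mKE) = √(2 × 1.884 × 10⁻²⁸ × 3.172 × 10⁻²⁰) = 3.457 × 10⁻²⁴ kg·m/s.
λ = h/p = 6.626 × 10⁻³⁴ / 3.457 × 10⁻²⁴ = 1.92 × 10⁻¹⁰ m = 192 pm.

λ = 192 pm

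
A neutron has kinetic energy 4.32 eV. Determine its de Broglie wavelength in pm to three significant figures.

KE = 4.32 eV = 6.921 × 10⁻¹⁹ J.
p = √(2mKE) = √(2 × 1.675 × 10⁻²⁷ × 6.921 × 10⁻¹⁹) = 4.815 × 10⁻²³ kg·m/s.
λ = h/p = 6.626 × 10⁻³⁴ / 4.815 × 10⁻²³ = 1.38 × 10⁻¹¹ m = 13.8 pm.

λ = 13.8 pm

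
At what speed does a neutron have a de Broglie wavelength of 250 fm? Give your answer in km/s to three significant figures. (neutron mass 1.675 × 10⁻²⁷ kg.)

v = 1580 km/s

p = h/λ = 6.626 × 10⁻³⁴ / 2.500 × 10⁻¹³ = 2.650 × 10⁻²¹ kg·m/s.
v = p/m = 2.650 × 10⁻²¹ / 1.675 × 10⁻²⁷ = 1.58 × 10⁶ m/s = 1580 km/s.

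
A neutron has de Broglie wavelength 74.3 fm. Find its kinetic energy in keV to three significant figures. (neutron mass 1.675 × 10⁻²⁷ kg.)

p = h/λ = 6.626 × 10⁻³⁴ / 7.430 × 10⁻¹⁴ = 8.918 × 10⁻²¹ kg·m/s.
KE = p²/(2m) = (8.918 × 10⁻²¹)² / (2 × 1.675 × 10⁻²⁷) = 2.374 × 10⁻¹⁴ J = 148 keV.

KE = 148 keV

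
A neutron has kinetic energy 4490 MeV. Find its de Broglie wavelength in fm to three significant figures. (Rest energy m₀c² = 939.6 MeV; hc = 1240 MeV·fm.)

λ = 0.232 fm

Total energy E = KE + m₀c² = 4490 + 939.6 = 5429.6 MeV.
(pc)² = E² − (m₀c²)² = (5429.6)² − (939.6)² = 2.860 × 10⁷ MeV², so pc = 5348 MeV.
λ = hc/(pc) = 1240 MeV·fm / 5348 MeV = 0.232 fm.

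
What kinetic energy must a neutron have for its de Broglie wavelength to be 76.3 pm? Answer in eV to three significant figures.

KE = 0.141 eV

p = h/λ = 6.626 × 10⁻³⁴ / 7.630 × 10⁻¹¹ = 8.684 × 10⁻²⁴ kg·m/s.
KE = p²/(2m) = (8.684 × 10⁻²⁴)² / (2 × 1.675 × 10⁻²⁷) = 2.251 × 10⁻²⁰ J = 0.141 eV.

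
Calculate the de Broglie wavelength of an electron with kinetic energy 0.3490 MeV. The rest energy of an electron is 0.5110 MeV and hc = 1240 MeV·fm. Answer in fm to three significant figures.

λ = 1790 fm

Total energy E = KE + m₀c² = 0.3490 + 0.5110 = 0.8600 MeV.
(pc)² = E² − (m₀c²)² = (0.8600)² − (0.5110)² = 0.4785 MeV², so pc = 0.6917 MeV.
λ = hc/(pc) = 1240 MeV·fm / 0.6917 MeV = 1790 fm.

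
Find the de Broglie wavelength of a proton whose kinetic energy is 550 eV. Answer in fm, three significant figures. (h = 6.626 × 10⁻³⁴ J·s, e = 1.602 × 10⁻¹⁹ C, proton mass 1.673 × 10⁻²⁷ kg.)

KE = 550 eV = 8.811 × 10⁻¹⁷ J.
p = √(2mKE) = √(2 × 1.673 × 10⁻²⁷ × 8.811 × 10⁻¹⁷) = 5.430 × 10⁻²² kg·m/s.
λ = h/p = 6.626 × 10⁻³⁴ / 5.430 × 10⁻²² = 1.22 × 10⁻¹² m = 1220 fm.

λ = 1220 fm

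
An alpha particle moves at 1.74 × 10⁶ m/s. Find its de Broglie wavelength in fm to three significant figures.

p = mv = 6.645 × 10⁻²⁷ × 1.74 × 10⁶ = 1.156 × 10⁻²⁰ kg·m/s.
λ = h/p = 6.626 × 10⁻³⁴ / 1.156 × 10⁻²⁰ = 5.73 × 10⁻¹⁴ m = 57.3 fm.

λ = 57.3 fm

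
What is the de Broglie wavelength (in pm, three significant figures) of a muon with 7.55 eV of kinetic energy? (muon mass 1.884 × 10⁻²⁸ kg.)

λ = 31.0 pm

KE = 7.55 eV = 1.210 × 10⁻¹⁸ J.
p = √(2mKE) = √(2 × 1.884 × 10⁻²⁸ × 1.210 × 10⁻¹⁸) = 2.135 × 10⁻²³ kg·m/s.
λ = h/p = 6.626 × 10⁻³⁴ / 2.135 × 10⁻²³ = 3.10 × 10⁻¹¹ m = 31.0 pm.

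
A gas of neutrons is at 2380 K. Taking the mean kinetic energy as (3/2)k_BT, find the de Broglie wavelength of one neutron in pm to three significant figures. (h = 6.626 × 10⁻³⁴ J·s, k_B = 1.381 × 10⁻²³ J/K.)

KE = (3/2)k_BT = 1.5 × 1.381 × 10⁻²³ × 2380 = 4.930 × 10⁻²⁰ J.
p = √(2mKE) = √(2 × 1.675 × 10⁻²⁷ × 4.930 × 10⁻²⁰) = 1.285 × 10⁻²³ kg·m/s.
λ = h/p = 5.16 × 10⁻¹¹ m = 51.6 pm.

λ = 51.6 pm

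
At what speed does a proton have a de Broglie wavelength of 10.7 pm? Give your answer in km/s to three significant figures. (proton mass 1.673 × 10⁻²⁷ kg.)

p = h/λ = 6.626 × 10⁻³⁴ / 1.070 × 10⁻¹¹ = 6.193 × 10⁻²³ kg·m/s.
v = p/m = 6.193 × 10⁻²³ / 1.673 × 10⁻²⁷ = 3.70 × 10⁴ m/s = 37.0 km/s.

v = 37.0 km/s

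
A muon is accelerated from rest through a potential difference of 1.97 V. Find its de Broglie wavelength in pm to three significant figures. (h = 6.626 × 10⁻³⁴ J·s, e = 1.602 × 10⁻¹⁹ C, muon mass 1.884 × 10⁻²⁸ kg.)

λ = 60.8 pm

KE = eV = 1.602 × 10⁻¹⁹ × 1.970 = 3.156 × 10⁻¹⁹ J.
p = √(2mKE) = √(2 × 1.884 × 10⁻²⁸ × 3.156 × 10⁻¹⁹) = 1.090 × 10⁻²³ kg·m/s.
λ = h/p = 6.626 × 10⁻³⁴ / 1.090 × 10⁻²³ = 6.08 × 10⁻¹¹ m = 60.8 pm.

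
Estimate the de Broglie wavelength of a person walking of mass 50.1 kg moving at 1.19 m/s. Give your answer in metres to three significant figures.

p = mv = 50.1 × 1.19 = 5.962 × 10¹ kg·m/s.
λ = h/p = 6.626 × 10⁻³⁴ / 5.962 × 10¹ = 1.11 × 10⁻³⁵ m.

λ = 1.11 × 10⁻³⁵ m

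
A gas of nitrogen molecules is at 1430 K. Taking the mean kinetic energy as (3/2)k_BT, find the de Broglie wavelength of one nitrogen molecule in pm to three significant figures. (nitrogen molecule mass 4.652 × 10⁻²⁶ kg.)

KE = (3/2)k_BT = 1.5 × 1.381 × 10⁻²³ × 1430 = 2.962 × 10⁻²⁰ J.
p = √(2mKE) = √(2 × 4.652 × 10⁻²⁶ × 2.962 × 10⁻²⁰) = 5.250 × 10⁻²³ kg·m/s.
λ = h/p = 1.26 × 10⁻¹¹ m = 12.6 pm.

λ = 12.6 pm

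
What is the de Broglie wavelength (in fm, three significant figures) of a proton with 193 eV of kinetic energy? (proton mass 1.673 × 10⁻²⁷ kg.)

KE = 193 eV = 3.092 × 10⁻¹⁷ J.
p = √(2mKE) = √(2 × 1.673 × 10⁻²⁷ × 3.092 × 10⁻¹⁷) = 3.216 × 10⁻²² kg·m/s.
λ = h/p = 6.626 × 10⁻³⁴ / 3.216 × 10⁻²² = 2.06 × 10⁻¹² m = 2060 fm.

λ = 2060 fm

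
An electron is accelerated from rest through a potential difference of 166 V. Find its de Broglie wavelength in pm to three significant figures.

KE = eV = 1.602 × 10⁻¹⁹ × 166.0 = 2.659 × 10⁻¹⁷ J.
p = √(2mKE) = √(2 × 9.109 × 10⁻³¹ × 2.659 × 10⁻¹⁷) = 6.960 × 10⁻²⁴ kg·m/s.
λ = h/p = 6.626 × 10⁻³⁴ / 6.960 × 10⁻²⁴ = 9.52 × 10⁻¹¹ m = 95.2 pm.

λ = 95.2 pm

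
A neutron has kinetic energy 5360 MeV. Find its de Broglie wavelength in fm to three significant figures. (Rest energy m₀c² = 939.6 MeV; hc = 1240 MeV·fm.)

λ = 0.199 fm

Total energy E = KE + m₀c² = 5360 + 939.6 = 6299.6 MeV.
(pc)² = E² − (m₀c²)² = (6299.6)² − (939.6)² = 3.880 × 10⁷ MeV², so pc = 6229 MeV.
λ = hc/(pc) = 1240 MeV·fm / 6229 MeV = 0.199 fm.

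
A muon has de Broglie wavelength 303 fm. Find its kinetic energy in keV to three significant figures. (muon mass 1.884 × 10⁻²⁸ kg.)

p = h/λ = 6.626 × 10⁻³⁴ / 3.030 × 10⁻¹³ = 2.187 × 10⁻²¹ kg·m/s.
KE = p²/(2m) = (2.187 × 10⁻²¹)² / (2 × 1.884 × 10⁻²⁸) = 1.269 × 10⁻¹⁴ J = 79.2 keV.

KE = 79.2 keV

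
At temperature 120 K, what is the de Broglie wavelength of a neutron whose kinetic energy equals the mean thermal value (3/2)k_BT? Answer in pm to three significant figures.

KE = (3/2)k_BT = 1.5 × 1.381 × 10⁻²³ × 120 = 2.486 × 10⁻²¹ J.
p = √(2mKE) = √(2 × 1.675 × 10⁻²⁷ × 2.486 × 10⁻²¹) = 2.886 × 10⁻²⁴ kg·m/s.
λ = h/p = 2.30 × 10⁻¹⁰ m = 230 pm.

λ = 230 pm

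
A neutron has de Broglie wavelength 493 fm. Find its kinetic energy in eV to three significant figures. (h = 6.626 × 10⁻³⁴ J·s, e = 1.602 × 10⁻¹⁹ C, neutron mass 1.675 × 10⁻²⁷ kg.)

p = h/λ = 6.626 × 10⁻³⁴ / 4.930 × 10⁻¹³ = 1.344 × 10⁻²¹ kg·m/s.
KE = p²/(2m) = (1.344 × 10⁻²¹)² / (2 × 1.675 × 10⁻²⁷) = 5.392 × 10⁻¹⁶ J = 3370 eV.

KE = 3370 eV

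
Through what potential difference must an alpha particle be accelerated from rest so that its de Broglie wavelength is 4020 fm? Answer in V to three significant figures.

p = h/λ = 6.626 × 10⁻³⁴ / 4.020 × 10⁻¹² = 1.648 × 10⁻²² kg·m/s.
KE = p²/(2m) = 2.044 × 10⁻¹⁸ J.
V = KE/2e = 2.044 × 10⁻¹⁸ / (2 × 1.602 × 10⁻¹⁹) = 6.38 V.

V = 6.38 V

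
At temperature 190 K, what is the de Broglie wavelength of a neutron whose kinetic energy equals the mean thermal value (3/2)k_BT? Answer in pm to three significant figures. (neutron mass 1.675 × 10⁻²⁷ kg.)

KE = (3/2)k_BT = 1.5 × 1.381 × 10⁻²³ × 190 = 3.936 × 10⁻²¹ J.
p = √(2mKE) = √(2 × 1.675 × 10⁻²⁷ × 3.936 × 10⁻²¹) = 3.631 × 10⁻²⁴ kg·m/s.
λ = h/p = 1.82 × 10⁻¹⁰ m = 182 pm.

λ = 182 pm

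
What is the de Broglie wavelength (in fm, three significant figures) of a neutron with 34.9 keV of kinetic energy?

KE = 34.9 keV = 5.591 × 10⁻¹⁵ J.
p = √(2mKE) = √(2 × 1.675 × 10⁻²⁷ × 5.591 × 10⁻¹⁵) = 4.328 × 10⁻²¹ kg·m/s.
λ = h/p = 6.626 × 10⁻³⁴ / 4.328 × 10⁻²¹ = 1.53 × 10⁻¹³ m = 153 fm.

λ = 153 fm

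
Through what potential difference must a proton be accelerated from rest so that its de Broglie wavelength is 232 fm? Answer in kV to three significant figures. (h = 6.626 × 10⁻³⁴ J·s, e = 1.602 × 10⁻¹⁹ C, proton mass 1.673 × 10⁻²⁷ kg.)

V = 15.2 kV

p = h/λ = 6.626 × 10⁻³⁴ / 2.320 × 10⁻¹³ = 2.856 × 10⁻²¹ kg·m/s.
KE = p²/(2m) = 2.438 × 10⁻¹⁵ J.
V = KE/e = 2.438 × 10⁻¹⁵ / (1.602 × 10⁻¹⁹) = 15.2 kV.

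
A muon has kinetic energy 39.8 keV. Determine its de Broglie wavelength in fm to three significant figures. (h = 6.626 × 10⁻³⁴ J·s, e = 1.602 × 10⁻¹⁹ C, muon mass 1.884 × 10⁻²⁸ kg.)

KE = 39.8 keV = 6.376 × 10⁻¹⁵ J.
p = √(2mKE) = √(2 × 1.884 × 10⁻²⁸ × 6.376 × 10⁻¹⁵) = 1.550 × 10⁻²¹ kg·m/s.
λ = h/p = 6.626 × 10⁻³⁴ / 1.550 × 10⁻²¹ = 4.27 × 10⁻¹³ m = 427 fm.

λ = 427 fm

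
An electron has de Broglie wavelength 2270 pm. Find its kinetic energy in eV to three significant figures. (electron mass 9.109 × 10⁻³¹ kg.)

p = h/λ = 6.626 × 10⁻³⁴ / 2.270 × 10⁻⁹ = 2.919 × 10⁻²⁵ kg·m/s.
KE = p²/(2m) = (2.919 × 10⁻²⁵)² / (2 × 9.109 × 10⁻³¹) = 4.677 × 10⁻²⁰ J = 0.292 eV.

KE = 0.292 eV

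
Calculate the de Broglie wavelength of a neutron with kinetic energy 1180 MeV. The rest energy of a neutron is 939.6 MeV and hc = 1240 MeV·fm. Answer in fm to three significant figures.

λ = 0.653 fm

Total energy E = KE + m₀c² = 1180 + 939.6 = 2119.6 MeV.
(pc)² = E² − (m₀c²)² = (2119.6)² − (939.6)² = 3.610 × 10⁶ MeV², so pc = 1900 MeV.
λ = hc/(pc) = 1240 MeV·fm / 1900 MeV = 0.653 fm.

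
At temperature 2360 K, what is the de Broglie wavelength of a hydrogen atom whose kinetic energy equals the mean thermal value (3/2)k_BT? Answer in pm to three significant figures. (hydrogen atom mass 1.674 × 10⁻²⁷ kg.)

KE = (3/2)k_BT = 1.5 × 1.381 × 10⁻²³ × 2360 = 4.889 × 10⁻²⁰ J.
p = √(2mKE) = √(2 × 1.674 × 10⁻²⁷ × 4.889 × 10⁻²⁰) = 1.279 × 10⁻²³ kg·m/s.
λ = h/p = 5.18 × 10⁻¹¹ m = 51.8 pm.

λ = 51.8 pm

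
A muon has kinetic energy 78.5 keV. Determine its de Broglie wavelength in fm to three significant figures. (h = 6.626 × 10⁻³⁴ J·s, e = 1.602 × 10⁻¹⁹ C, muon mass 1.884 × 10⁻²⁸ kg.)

λ = 304 fm

KE = 78.5 keV = 1.258 × 10⁻¹⁴ J.
p = √(2mKE) = √(2 × 1.884 × 10⁻²⁸ × 1.258 × 10⁻¹⁴) = 2.177 × 10⁻²¹ kg·m/s.
λ = h/p = 6.626 × 10⁻³⁴ / 2.177 × 10⁻²¹ = 3.04 × 10⁻¹³ m = 304 fm.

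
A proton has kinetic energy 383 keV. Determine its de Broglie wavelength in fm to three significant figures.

KE = 383 keV = 6.136 × 10⁻¹⁴ J.
p = √(2mKE) = √(2 × 1.673 × 10⁻²⁷ × 6.136 × 10⁻¹⁴) = 1.433 × 10⁻²⁰ kg·m/s.
λ = h/p = 6.626 × 10⁻³⁴ / 1.433 × 10⁻²⁰ = 4.62 × 10⁻¹⁴ m = 46.2 fm.

λ = 46.2 fm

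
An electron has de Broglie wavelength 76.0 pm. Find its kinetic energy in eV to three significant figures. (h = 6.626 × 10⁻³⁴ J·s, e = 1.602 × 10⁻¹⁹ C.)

KE = 260 eV

p = h/λ = 6.626 × 10⁻³⁴ / 7.600 × 10⁻¹¹ = 8.718 × 10⁻²⁴ kg·m/s.
KE = p²/(2m) = (8.718 × 10⁻²⁴)² / (2 × 9.109 × 10⁻³¹) = 4.172 × 10⁻¹⁷ J = 260 eV.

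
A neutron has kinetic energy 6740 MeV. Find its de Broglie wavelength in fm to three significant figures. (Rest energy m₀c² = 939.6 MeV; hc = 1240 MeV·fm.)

Total energy E = KE + m₀c² = 6740 + 939.6 = 7679.6 MeV.
(pc)² = E² − (m₀c²)² = (7679.6)² − (939.6)² = 5.809 × 10⁷ MeV², so pc = 7622 MeV.
λ = hc/(pc) = 1240 MeV·fm / 7622 MeV = 0.163 fm.

λ = 0.163 fm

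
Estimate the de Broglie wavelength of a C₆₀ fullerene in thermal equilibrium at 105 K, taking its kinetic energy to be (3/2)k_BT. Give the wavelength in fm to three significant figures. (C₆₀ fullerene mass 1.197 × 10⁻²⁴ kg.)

λ = 9180 fm

KE = (3/2)k_BT = 1.5 × 1.381 × 10⁻²³ × 105 = 2.175 × 10⁻²¹ J.
p = √(2mKE) = √(2 × 1.197 × 10⁻²⁴ × 2.175 × 10⁻²¹) = 7.216 × 10⁻²³ kg·m/s.
λ = h/p = 9.18 × 10⁻¹² m = 9180 fm.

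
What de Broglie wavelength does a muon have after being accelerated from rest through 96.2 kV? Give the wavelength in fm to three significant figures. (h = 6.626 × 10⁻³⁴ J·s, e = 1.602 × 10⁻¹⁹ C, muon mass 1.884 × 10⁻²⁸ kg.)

KE = eV = 1.602 × 10⁻¹⁹ × 9.620 × 10⁴ = 1.541 × 10⁻¹⁴ J.
p = √(2mKE) = √(2 × 1.884 × 10⁻²⁸ × 1.541 × 10⁻¹⁴) = 2.410 × 10⁻²¹ kg·m/s.
λ = h/p = 6.626 × 10⁻³⁴ / 2.410 × 10⁻²¹ = 2.75 × 10⁻¹³ m = 275 fm.

λ = 275 fm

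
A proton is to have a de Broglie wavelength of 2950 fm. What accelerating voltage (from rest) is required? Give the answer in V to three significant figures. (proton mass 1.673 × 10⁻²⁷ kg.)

V = 94.1 V

p = h/λ = 6.626 × 10⁻³⁴ / 2.950 × 10⁻¹² = 2.246 × 10⁻²² kg·m/s.
KE = p²/(2m) = 1.508 × 10⁻¹⁷ J.
V = KE/e = 1.508 × 10⁻¹⁷ / (1.602 × 10⁻¹⁹) = 94.1 V.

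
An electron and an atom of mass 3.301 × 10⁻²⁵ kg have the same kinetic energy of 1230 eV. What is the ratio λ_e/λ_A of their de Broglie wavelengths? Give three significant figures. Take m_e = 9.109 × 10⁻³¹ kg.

λ_e/λ_A = 602

At fixed KE, p = √(2mKE) so λ = h/p ∝ 1/√m.
λ_e/λ_A = √(m_A/m_e) = √(3.301 × 10⁻²⁵/9.109 × 10⁻³¹) = √(3.624 × 10⁵) = 602.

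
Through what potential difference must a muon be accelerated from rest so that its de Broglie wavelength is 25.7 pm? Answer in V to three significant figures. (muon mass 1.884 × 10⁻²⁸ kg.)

V = 11.0 V

p = h/λ = 6.626 × 10⁻³⁴ / 2.570 × 10⁻¹¹ = 2.578 × 10⁻²³ kg·m/s.
KE = p²/(2m) = 1.764 × 10⁻¹⁸ J.
V = KE/e = 1.764 × 10⁻¹⁸ / (1.602 × 10⁻¹⁹) = 11.0 V.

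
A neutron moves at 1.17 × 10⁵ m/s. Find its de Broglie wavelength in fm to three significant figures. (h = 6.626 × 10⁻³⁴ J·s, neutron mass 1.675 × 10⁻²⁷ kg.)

p = mv = 1.675 × 10⁻²⁷ × 1.17 × 10⁵ = 1.960 × 10⁻²² kg·m/s.
λ = h/p = 6.626 × 10⁻³⁴ / 1.960 × 10⁻²² = 3.38 × 10⁻¹² m = 3380 fm.

λ = 3380 fm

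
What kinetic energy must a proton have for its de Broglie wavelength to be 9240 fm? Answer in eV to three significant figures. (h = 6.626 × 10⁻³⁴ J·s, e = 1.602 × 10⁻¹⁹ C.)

KE = 9.59 eV

p = h/λ = 6.626 × 10⁻³⁴ / 9.240 × 10⁻¹² = 7.171 × 10⁻²³ kg·m/s.
KE = p²/(2m) = (7.171 × 10⁻²³)² / (2 × 1.673 × 10⁻²⁷) = 1.537 × 10⁻¹⁸ J = 9.59 eV.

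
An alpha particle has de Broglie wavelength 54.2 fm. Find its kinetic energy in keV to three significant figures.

KE = 70.2 keV

p = h/λ = 6.626 × 10⁻³⁴ / 5.420 × 10⁻¹⁴ = 1.223 × 10⁻²⁰ kg·m/s.
KE = p²/(2m) = (1.223 × 10⁻²⁰)² / (2 × 6.645 × 10⁻²⁷) = 1.125 × 10⁻¹⁴ J = 70.2 keV.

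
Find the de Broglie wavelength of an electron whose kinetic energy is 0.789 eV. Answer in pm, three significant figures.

KE = 0.789 eV = 1.264 × 10⁻¹⁹ J.
p = √(2mKE) = √(2 × 9.109 × 10⁻³¹ × 1.264 × 10⁻¹⁹) = 4.799 × 10⁻²⁵ kg·m/s.
λ = h/p = 6.626 × 10⁻³⁴ / 4.799 × 10⁻²⁵ = 1.38 × 10⁻⁹ m = 1380 pm.

λ = 1380 pm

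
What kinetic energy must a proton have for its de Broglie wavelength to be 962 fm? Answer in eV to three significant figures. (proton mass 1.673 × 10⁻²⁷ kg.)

KE = 885 eV

p = h/λ = 6.626 × 10⁻³⁴ / 9.620 × 10⁻¹³ = 6.888 × 10⁻²² kg·m/s.
KE = p²/(2m) = (6.888 × 10⁻²²)² / (2 × 1.673 × 10⁻²⁷) = 1.418 × 10⁻¹⁶ J = 885 eV.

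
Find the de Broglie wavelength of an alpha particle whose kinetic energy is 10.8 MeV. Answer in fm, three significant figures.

KE = 10.8 MeV = 1.730 × 10⁻¹² J.
p = √(2mKE) = √(2 × 6.645 × 10⁻²⁷ × 1.730 × 10⁻¹²) = 1.516 × 10⁻¹⁹ kg·m/s.
λ = h/p = 6.626 × 10⁻³⁴ / 1.516 × 10⁻¹⁹ = 4.37 × 10⁻¹⁵ m = 4.37 fm.

λ = 4.37 fm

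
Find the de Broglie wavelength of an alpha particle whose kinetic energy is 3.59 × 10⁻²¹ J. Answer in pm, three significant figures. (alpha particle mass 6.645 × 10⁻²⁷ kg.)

λ = 95.9 pm

p = √(2mKE) = √(2 × 6.645 × 10⁻²⁷ × 3.590 × 10⁻²¹) = 6.907 × 10⁻²⁴ kg·m/s.
λ = h/p = 6.626 × 10⁻³⁴ / 6.907 × 10⁻²⁴ = 9.59 × 10⁻¹¹ m = 95.9 pm.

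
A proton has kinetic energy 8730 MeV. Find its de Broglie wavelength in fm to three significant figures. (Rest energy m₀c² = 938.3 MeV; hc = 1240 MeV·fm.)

Total energy E = KE + m₀c² = 8730 + 938.3 = 9668.3 MeV.
(pc)² = E² − (m₀c²)² = (9668.3)² − (938.3)² = 9.260 × 10⁷ MeV², so pc = 9623 MeV.
λ = hc/(pc) = 1240 MeV·fm / 9623 MeV = 0.129 fm.

λ = 0.129 fm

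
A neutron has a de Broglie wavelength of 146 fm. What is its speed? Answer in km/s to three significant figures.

v = 2710 km/s

p = h/λ = 6.626 × 10⁻³⁴ / 1.460 × 10⁻¹³ = 4.538 × 10⁻²¹ kg·m/s.
v = p/m = 4.538 × 10⁻²¹ / 1.675 × 10⁻²⁷ = 2.71 × 10⁶ m/s = 2710 km/s.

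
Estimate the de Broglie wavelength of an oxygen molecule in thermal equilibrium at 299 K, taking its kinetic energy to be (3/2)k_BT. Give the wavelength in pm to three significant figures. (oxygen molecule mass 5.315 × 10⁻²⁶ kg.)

KE = (3/2)k_BT = 1.5 × 1.381 × 10⁻²³ × 299 = 6.194 × 10⁻²¹ J.
p = √(2mKE) = √(2 × 5.315 × 10⁻²⁶ × 6.194 × 10⁻²¹) = 2.566 × 10⁻²³ kg·m/s.
λ = h/p = 2.58 × 10⁻¹¹ m = 25.8 pm.

λ = 25.8 pm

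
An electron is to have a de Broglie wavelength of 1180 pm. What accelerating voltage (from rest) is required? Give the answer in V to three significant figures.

p = h/λ = 6.626 × 10⁻³⁴ / 1.180 × 10⁻⁹ = 5.615 × 10⁻²⁵ kg·m/s.
KE = p²/(2m) = 1.731 × 10⁻¹⁹ J.
V = KE/e = 1.731 × 10⁻¹⁹ / (1.602 × 10⁻¹⁹) = 1.08 V.

V = 1.08 V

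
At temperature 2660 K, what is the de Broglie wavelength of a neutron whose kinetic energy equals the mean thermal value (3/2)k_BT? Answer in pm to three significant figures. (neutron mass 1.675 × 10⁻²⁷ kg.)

KE = (3/2)k_BT = 1.5 × 1.381 × 10⁻²³ × 2660 = 5.510 × 10⁻²⁰ J.
p = √(2mKE) = √(2 × 1.675 × 10⁻²⁷ × 5.510 × 10⁻²⁰) = 1.359 × 10⁻²³ kg·m/s.
λ = h/p = 4.88 × 10⁻¹¹ m = 48.8 pm.

λ = 48.8 pm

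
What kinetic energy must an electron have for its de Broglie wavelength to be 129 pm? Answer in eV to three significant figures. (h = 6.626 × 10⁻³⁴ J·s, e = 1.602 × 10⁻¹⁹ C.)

KE = 90.4 eV

p = h/λ = 6.626 × 10⁻³⁴ / 1.290 × 10⁻¹⁰ = 5.136 × 10⁻²⁴ kg·m/s.
KE = p²/(2m) = (5.136 × 10⁻²⁴)² / (2 × 9.109 × 10⁻³¹) = 1.448 × 10⁻¹⁷ J = 90.4 eV.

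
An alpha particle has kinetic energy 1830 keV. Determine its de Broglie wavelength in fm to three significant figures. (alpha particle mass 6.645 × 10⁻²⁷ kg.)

KE = 1830 keV = 2.932 × 10⁻¹³ J.
p = √(2mKE) = √(2 × 6.645 × 10⁻²⁷ × 2.932 × 10⁻¹³) = 6.242 × 10⁻²⁰ kg·m/s.
λ = h/p = 6.626 × 10⁻³⁴ / 6.242 × 10⁻²⁰ = 1.06 × 10⁻¹⁴ m = 10.6 fm.

λ = 10.6 fm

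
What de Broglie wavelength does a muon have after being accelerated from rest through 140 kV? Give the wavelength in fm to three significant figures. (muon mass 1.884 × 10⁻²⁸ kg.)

KE = eV = 1.602 × 10⁻¹⁹ × 1.400 × 10⁵ = 2.243 × 10⁻¹⁴ J.
p = √(2mKE) = √(2 × 1.884 × 10⁻²⁸ × 2.243 × 10⁻¹⁴) = 2.907 × 10⁻²¹ kg·m/s.
λ = h/p = 6.626 × 10⁻³⁴ / 2.907 × 10⁻²¹ = 2.28 × 10⁻¹³ m = 228 fm.

λ = 228 fm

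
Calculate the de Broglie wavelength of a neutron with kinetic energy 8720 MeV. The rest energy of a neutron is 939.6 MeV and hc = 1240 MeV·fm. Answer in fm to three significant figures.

Total energy E = KE + m₀c² = 8720 + 939.6 = 9659.6 MeV.
(pc)² = E² − (m₀c²)² = (9659.6)² − (939.6)² = 9.243 × 10⁷ MeV², so pc = 9614 MeV.
λ = hc/(pc) = 1240 MeV·fm / 9614 MeV = 0.129 fm.

λ = 0.129 fm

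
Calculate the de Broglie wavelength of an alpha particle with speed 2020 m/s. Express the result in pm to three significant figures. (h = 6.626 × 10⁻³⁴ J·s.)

λ = 49.4 pm

p = mv = 6.645 × 10⁻²⁷ × 2020 = 1.342 × 10⁻²³ kg·m/s.
λ = h/p = 6.626 × 10⁻³⁴ / 1.342 × 10⁻²³ = 4.94 × 10⁻¹¹ m = 49.4 pm.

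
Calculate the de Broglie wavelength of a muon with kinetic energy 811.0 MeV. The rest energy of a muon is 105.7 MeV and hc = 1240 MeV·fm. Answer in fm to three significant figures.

λ = 1.36 fm

Total energy E = KE + m₀c² = 811.0 + 105.7 = 916.7 MeV.
(pc)² = E² − (m₀c²)² = (916.7)² − (105.7)² = 8.292 × 10⁵ MeV², so pc = 910.6 MeV.
λ = hc/(pc) = 1240 MeV·fm / 910.6 MeV = 1.36 fm.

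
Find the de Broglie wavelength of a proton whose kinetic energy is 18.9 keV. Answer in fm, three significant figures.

λ = 208 fm

KE = 18.9 keV = 3.028 × 10⁻¹⁵ J.
p = √(2mKE) = √(2 × 1.673 × 10⁻²⁷ × 3.028 × 10⁻¹⁵) = 3.183 × 10⁻²¹ kg·m/s.
λ = h/p = 6.626 × 10⁻³⁴ / 3.183 × 10⁻²¹ = 2.08 × 10⁻¹³ m = 208 fm.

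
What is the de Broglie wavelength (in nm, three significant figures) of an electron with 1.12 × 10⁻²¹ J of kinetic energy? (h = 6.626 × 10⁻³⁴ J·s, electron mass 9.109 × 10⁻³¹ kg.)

p = √(2mKE) = √(2 × 9.109 × 10⁻³¹ × 1.120 × 10⁻²¹) = 4.517 × 10⁻²⁶ kg·m/s.
λ = h/p = 6.626 × 10⁻³⁴ / 4.517 × 10⁻²⁶ = 1.47 × 10⁻⁸ m = 14.7 nm.

λ = 14.7 nm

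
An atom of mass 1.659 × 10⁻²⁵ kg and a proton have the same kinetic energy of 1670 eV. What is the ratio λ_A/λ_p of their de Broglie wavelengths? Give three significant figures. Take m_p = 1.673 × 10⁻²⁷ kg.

At fixed KE, p = √(2mKE) so λ = h/p ∝ 1/√m.
λ_A/λ_p = √(m_p/m_A) = √(1.673 × 10⁻²⁷/1.659 × 10⁻²⁵) = √(0.01008) = 0.100.

λ_A/λ_p = 0.100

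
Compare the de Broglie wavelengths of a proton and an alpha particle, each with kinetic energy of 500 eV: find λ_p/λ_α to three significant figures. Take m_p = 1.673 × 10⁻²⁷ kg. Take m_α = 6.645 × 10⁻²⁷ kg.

At fixed KE, p = √(2mKE) so λ = h/p ∝ 1/√m.
λ_p/λ_α = √(m_α/m_p) = √(6.645 × 10⁻²⁷/1.673 × 10⁻²⁷) = √(3.972) = 1.99.

λ_p/λ_α = 1.99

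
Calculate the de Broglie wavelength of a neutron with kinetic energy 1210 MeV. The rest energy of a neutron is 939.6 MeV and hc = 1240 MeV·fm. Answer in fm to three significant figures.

λ = 0.641 fm

Total energy E = KE + m₀c² = 1210 + 939.6 = 2149.6 MeV.
(pc)² = E² − (m₀c²)² = (2149.6)² − (939.6)² = 3.738 × 10⁶ MeV², so pc = 1933 MeV.
λ = hc/(pc) = 1240 MeV·fm / 1933 MeV = 0.641 fm.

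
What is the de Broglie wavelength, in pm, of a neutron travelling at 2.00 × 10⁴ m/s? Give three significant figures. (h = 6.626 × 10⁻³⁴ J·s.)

λ = 19.8 pm

p = mv = 1.675 × 10⁻²⁷ × 2.00 × 10⁴ = 3.350 × 10⁻²³ kg·m/s.
λ = h/p = 6.626 × 10⁻³⁴ / 3.350 × 10⁻²³ = 1.98 × 10⁻¹¹ m = 19.8 pm.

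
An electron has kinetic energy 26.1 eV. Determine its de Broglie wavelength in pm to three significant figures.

KE = 26.1 eV = 4.181 × 10⁻¹⁸ J.
p = √(2mKE) = √(2 × 9.109 × 10⁻³¹ × 4.181 × 10⁻¹⁸) = 2.760 × 10⁻²⁴ kg·m/s.
λ = h/p = 6.626 × 10⁻³⁴ / 2.760 × 10⁻²⁴ = 2.40 × 10⁻¹⁰ m = 240 pm.

λ = 240 pm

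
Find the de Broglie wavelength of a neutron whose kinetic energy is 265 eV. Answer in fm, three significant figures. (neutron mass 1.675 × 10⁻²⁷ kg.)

λ = 1760 fm

KE = 265 eV = 4.245 × 10⁻¹⁷ J.
p = √(2mKE) = √(2 × 1.675 × 10⁻²⁷ × 4.245 × 10⁻¹⁷) = 3.771 × 10⁻²² kg·m/s.
λ = h/p = 6.626 × 10⁻³⁴ / 3.771 × 10⁻²² = 1.76 × 10⁻¹² m = 1760 fm.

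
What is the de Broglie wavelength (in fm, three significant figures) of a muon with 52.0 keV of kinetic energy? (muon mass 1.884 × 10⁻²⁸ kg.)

λ = 374 fm

KE = 52.0 keV = 8.330 × 10⁻¹⁵ J.
p = √(2mKE) = √(2 × 1.884 × 10⁻²⁸ × 8.330 × 10⁻¹⁵) = 1.772 × 10⁻²¹ kg·m/s.
λ = h/p = 6.626 × 10⁻³⁴ / 1.772 × 10⁻²¹ = 3.74 × 10⁻¹³ m = 374 fm.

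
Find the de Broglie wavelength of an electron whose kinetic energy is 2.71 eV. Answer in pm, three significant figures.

λ = 745 pm

KE = 2.71 eV = 4.341 × 10⁻¹⁹ J.
p = √(2mKE) = √(2 × 9.109 × 10⁻³¹ × 4.341 × 10⁻¹⁹) = 8.893 × 10⁻²⁵ kg·m/s.
λ = h/p = 6.626 × 10⁻³⁴ / 8.893 × 10⁻²⁵ = 7.45 × 10⁻¹⁰ m = 745 pm.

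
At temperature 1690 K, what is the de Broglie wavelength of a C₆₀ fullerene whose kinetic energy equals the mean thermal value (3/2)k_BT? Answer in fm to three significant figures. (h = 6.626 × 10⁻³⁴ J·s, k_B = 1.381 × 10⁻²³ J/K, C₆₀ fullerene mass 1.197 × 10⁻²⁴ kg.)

λ = 2290 fm

KE = (3/2)k_BT = 1.5 × 1.381 × 10⁻²³ × 1690 = 3.501 × 10⁻²⁰ J.
p = √(2mKE) = √(2 × 1.197 × 10⁻²⁴ × 3.501 × 10⁻²⁰) = 2.895 × 10⁻²² kg·m/s.
λ = h/p = 2.29 × 10⁻¹² m = 2290 fm.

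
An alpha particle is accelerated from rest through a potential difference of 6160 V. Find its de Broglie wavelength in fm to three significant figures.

λ = 129 fm

KE = 2eV = 2 × 1.602 × 10⁻¹⁹ × 6160 = 1.974 × 10⁻¹⁵ J.
p = √(2mKE) = √(2 × 6.645 × 10⁻²⁷ × 1.974 × 10⁻¹⁵) = 5.122 × 10⁻²¹ kg·m/s.
λ = h/p = 6.626 × 10⁻³⁴ / 5.122 × 10⁻²¹ = 1.29 × 10⁻¹³ m = 129 fm.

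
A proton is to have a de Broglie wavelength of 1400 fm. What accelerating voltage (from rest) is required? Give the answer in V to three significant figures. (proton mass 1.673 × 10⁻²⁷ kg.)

p = h/λ = 6.626 × 10⁻³⁴ / 1.400 × 10⁻¹² = 4.733 × 10⁻²² kg·m/s.
KE = p²/(2m) = 6.695 × 10⁻¹⁷ J.
V = KE/e = 6.695 × 10⁻¹⁷ / (1.602 × 10⁻¹⁹) = 418 V.

V = 418 V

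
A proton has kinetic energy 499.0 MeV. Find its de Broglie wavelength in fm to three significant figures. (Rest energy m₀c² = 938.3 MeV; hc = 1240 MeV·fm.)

λ = 1.14 fm

Total energy E = KE + m₀c² = 499.0 + 938.3 = 1437.3 MeV.
(pc)² = E² − (m₀c²)² = (1437.3)² − (938.3)² = 1.185 × 10⁶ MeV², so pc = 1089 MeV.
λ = hc/(pc) = 1240 MeV·fm / 1089 MeV = 1.14 fm.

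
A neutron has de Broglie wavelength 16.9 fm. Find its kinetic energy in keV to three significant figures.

p = h/λ = 6.626 × 10⁻³⁴ / 1.690 × 10⁻¹⁴ = 3.921 × 10⁻²⁰ kg·m/s.
KE = p²/(2m) = (3.921 × 10⁻²⁰)² / (2 × 1.675 × 10⁻²⁷) = 4.589 × 10⁻¹³ J = 2860 keV.

KE = 2860 keV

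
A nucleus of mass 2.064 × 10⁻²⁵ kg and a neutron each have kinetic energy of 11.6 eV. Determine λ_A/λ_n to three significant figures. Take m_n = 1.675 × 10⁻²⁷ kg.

λ_A/λ_n = 0.0901

At fixed KE, p = √(2mKE) so λ = h/p ∝ 1/√m.
λ_A/λ_n = √(m_n/m_A) = √(1.675 × 10⁻²⁷/2.064 × 10⁻²⁵) = √(8.115 × 10⁻³) = 0.0901.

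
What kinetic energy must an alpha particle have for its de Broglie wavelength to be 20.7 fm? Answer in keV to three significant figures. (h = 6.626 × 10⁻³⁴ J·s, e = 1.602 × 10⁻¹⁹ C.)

p = h/λ = 6.626 × 10⁻³⁴ / 2.070 × 10⁻¹⁴ = 3.201 × 10⁻²⁰ kg·m/s.
KE = p²/(2m) = (3.201 × 10⁻²⁰)² / (2 × 6.645 × 10⁻²⁷) = 7.710 × 10⁻¹⁴ J = 481 keV.

KE = 481 keV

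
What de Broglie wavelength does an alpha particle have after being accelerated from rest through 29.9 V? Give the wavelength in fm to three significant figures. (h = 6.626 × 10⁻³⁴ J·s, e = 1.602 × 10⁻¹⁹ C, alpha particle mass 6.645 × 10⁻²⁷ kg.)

KE = 2eV = 2 × 1.602 × 10⁻¹⁹ × 29.90 = 9.580 × 10⁻¹⁸ J.
p = √(2mKE) = √(2 × 6.645 × 10⁻²⁷ × 9.580 × 10⁻¹⁸) = 3.568 × 10⁻²² kg·m/s.
λ = h/p = 6.626 × 10⁻³⁴ / 3.568 × 10⁻²² = 1.86 × 10⁻¹² m = 1860 fm.

λ = 1860 fm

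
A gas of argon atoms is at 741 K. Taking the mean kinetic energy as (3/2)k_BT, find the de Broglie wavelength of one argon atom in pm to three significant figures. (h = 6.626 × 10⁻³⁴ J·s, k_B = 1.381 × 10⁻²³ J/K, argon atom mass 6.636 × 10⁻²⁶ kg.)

λ = 14.7 pm

KE = (3/2)k_BT = 1.5 × 1.381 × 10⁻²³ × 741 = 1.535 × 10⁻²⁰ J.
p = √(2mKE) = √(2 × 6.636 × 10⁻²⁶ × 1.535 × 10⁻²⁰) = 4.514 × 10⁻²³ kg·m/s.
λ = h/p = 1.47 × 10⁻¹¹ m = 14.7 pm.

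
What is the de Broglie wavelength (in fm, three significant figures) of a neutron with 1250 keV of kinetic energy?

KE = 1250 keV = 2.003 × 10⁻¹³ J.
p = √(2mKE) = √(2 × 1.675 × 10⁻²⁷ × 2.003 × 10⁻¹³) = 2.590 × 10⁻²⁰ kg·m/s.
λ = h/p = 6.626 × 10⁻³⁴ / 2.590 × 10⁻²⁰ = 2.56 × 10⁻¹⁴ m = 25.6 fm.

λ = 25.6 fm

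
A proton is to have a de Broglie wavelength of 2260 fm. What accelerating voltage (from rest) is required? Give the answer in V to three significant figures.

p = h/λ = 6.626 × 10⁻³⁴ / 2.260 × 10⁻¹² = 2.932 × 10⁻²² kg·m/s.
KE = p²/(2m) = 2.569 × 10⁻¹⁷ J.
V = KE/e = 2.569 × 10⁻¹⁷ / (1.602 × 10⁻¹⁹) = 160 V.

V = 160 V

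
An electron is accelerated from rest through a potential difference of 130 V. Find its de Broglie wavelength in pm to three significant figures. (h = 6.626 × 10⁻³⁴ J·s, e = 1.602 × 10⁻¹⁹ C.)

KE = eV = 1.602 × 10⁻¹⁹ × 130.0 = 2.083 × 10⁻¹⁷ J.
p = √(2mKE) = √(2 × 9.109 × 10⁻³¹ × 2.083 × 10⁻¹⁷) = 6.160 × 10⁻²⁴ kg·m/s.
λ = h/p = 6.626 × 10⁻³⁴ / 6.160 × 10⁻²⁴ = 1.08 × 10⁻¹⁰ m = 108 pm.

λ = 108 pm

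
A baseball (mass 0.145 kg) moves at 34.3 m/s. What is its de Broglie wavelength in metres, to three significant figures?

p = mv = 0.145 × 34.3 = 4.974 kg·m/s.
λ = h/p = 6.626 × 10⁻³⁴ / 4.974 = 1.33 × 10⁻³⁴ m.

λ = 1.33 × 10⁻³⁴ m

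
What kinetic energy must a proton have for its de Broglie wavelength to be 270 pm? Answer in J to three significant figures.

p = h/λ = 6.626 × 10⁻³⁴ / 2.700 × 10⁻¹⁰ = 2.454 × 10⁻²⁴ kg·m/s.
KE = p²/(2m) = (2.454 × 10⁻²⁴)² / (2 × 1.673 × 10⁻²⁷) = 1.800 × 10⁻²¹ J = 1.80 × 10⁻²¹ J.

KE = 1.80 × 10⁻²¹ J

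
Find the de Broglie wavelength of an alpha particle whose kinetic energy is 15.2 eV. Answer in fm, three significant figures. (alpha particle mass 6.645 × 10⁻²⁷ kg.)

KE = 15.2 eV = 2.435 × 10⁻¹⁸ J.
p = √(2mKE) = √(2 × 6.645 × 10⁻²⁷ × 2.435 × 10⁻¹⁸) = 1.799 × 10⁻²² kg·m/s.
λ = h/p = 6.626 × 10⁻³⁴ / 1.799 × 10⁻²² = 3.68 × 10⁻¹² m = 3680 fm.

λ = 3680 fm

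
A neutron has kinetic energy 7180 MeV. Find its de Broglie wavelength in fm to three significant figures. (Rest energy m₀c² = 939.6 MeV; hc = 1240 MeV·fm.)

λ = 0.154 fm

Total energy E = KE + m₀c² = 7180 + 939.6 = 8119.6 MeV.
(pc)² = E² − (m₀c²)² = (8119.6)² − (939.6)² = 6.505 × 10⁷ MeV², so pc = 8065 MeV.
λ = hc/(pc) = 1240 MeV·fm / 8065 MeV = 0.154 fm.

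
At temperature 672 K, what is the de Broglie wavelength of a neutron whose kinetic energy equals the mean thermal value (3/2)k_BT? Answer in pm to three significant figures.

KE = (3/2)k_BT = 1.5 × 1.381 × 10⁻²³ × 672 = 1.392 × 10⁻²⁰ J.
p = √(2mKE) = √(2 × 1.675 × 10⁻²⁷ × 1.392 × 10⁻²⁰) = 6.829 × 10⁻²⁴ kg·m/s.
λ = h/p = 9.70 × 10⁻¹¹ m = 97.0 pm.

λ = 97.0 pm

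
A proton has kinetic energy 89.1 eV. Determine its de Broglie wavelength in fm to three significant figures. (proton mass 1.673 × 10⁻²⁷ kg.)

KE = 89.1 eV = 1.427 × 10⁻¹⁷ J.
p = √(2mKE) = √(2 × 1.673 × 10⁻²⁷ × 1.427 × 10⁻¹⁷) = 2.185 × 10⁻²² kg·m/s.
λ = h/p = 6.626 × 10⁻³⁴ / 2.185 × 10⁻²² = 3.03 × 10⁻¹² m = 3030 fm.

λ = 3030 fm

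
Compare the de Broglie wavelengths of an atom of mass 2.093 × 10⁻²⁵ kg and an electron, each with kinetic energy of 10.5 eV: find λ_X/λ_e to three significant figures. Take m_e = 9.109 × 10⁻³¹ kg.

At fixed KE, p = √(2mKE) so λ = h/p ∝ 1/√m.
λ_X/λ_e = √(m_e/m_X) = √(9.109 × 10⁻³¹/2.093 × 10⁻²⁵) = √(4.352 × 10⁻⁶) = 2.09 × 10⁻³.

λ_X/λ_e = 2.09 × 10⁻³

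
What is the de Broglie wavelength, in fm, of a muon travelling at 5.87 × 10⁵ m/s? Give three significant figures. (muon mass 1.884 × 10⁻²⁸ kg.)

λ = 5990 fm

p = mv = 1.884 × 10⁻²⁸ × 5.87 × 10⁵ = 1.106 × 10⁻²² kg·m/s.
λ = h/p = 6.626 × 10⁻³⁴ / 1.106 × 10⁻²² = 5.99 × 10⁻¹² m = 5990 fm.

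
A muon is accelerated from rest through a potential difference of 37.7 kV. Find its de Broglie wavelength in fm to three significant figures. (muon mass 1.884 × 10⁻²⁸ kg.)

KE = eV = 1.602 × 10⁻¹⁹ × 3.770 × 10⁴ = 6.040 × 10⁻¹⁵ J.
p = √(2mKE) = √(2 × 1.884 × 10⁻²⁸ × 6.040 × 10⁻¹⁵) = 1.509 × 10⁻²¹ kg·m/s.
λ = h/p = 6.626 × 10⁻³⁴ / 1.509 × 10⁻²¹ = 4.39 × 10⁻¹³ m = 439 fm.

λ = 439 fm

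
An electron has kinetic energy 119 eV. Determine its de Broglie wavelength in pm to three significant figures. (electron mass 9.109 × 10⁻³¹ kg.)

λ = 112 pm

KE = 119 eV = 1.906 × 10⁻¹⁷ J.
p = √(2mKE) = √(2 × 9.109 × 10⁻³¹ × 1.906 × 10⁻¹⁷) = 5.893 × 10⁻²⁴ kg·m/s.
λ = h/p = 6.626 × 10⁻³⁴ / 5.893 × 10⁻²⁴ = 1.12 × 10⁻¹⁰ m = 112 pm.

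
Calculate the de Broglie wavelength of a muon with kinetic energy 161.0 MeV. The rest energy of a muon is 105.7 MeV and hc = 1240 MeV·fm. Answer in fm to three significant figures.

λ = 5.06 fm

Total energy E = KE + m₀c² = 161.0 + 105.7 = 266.7 MeV.
(pc)² = E² − (m₀c²)² = (266.7)² − (105.7)² = 5.996 × 10⁴ MeV², so pc = 244.9 MeV.
λ = hc/(pc) = 1240 MeV·fm / 244.9 MeV = 5.06 fm.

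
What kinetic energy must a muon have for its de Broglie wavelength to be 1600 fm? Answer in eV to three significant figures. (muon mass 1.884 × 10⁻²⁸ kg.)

p = h/λ = 6.626 × 10⁻³⁴ / 1.600 × 10⁻¹² = 4.141 × 10⁻²² kg·m/s.
KE = p²/(2m) = (4.141 × 10⁻²²)² / (2 × 1.884 × 10⁻²⁸) = 4.551 × 10⁻¹⁶ J = 2840 eV.

KE = 2840 eV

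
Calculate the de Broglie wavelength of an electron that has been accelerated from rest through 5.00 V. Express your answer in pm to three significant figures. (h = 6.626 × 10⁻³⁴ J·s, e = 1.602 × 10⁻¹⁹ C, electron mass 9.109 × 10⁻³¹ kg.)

λ = 549 pm

KE = eV = 1.602 × 10⁻¹⁹ × 5.000 = 8.010 × 10⁻¹⁹ J.
p = √(2mKE) = √(2 × 9.109 × 10⁻³¹ × 8.010 × 10⁻¹⁹) = 1.208 × 10⁻²⁴ kg·m/s.
λ = h/p = 6.626 × 10⁻³⁴ / 1.208 × 10⁻²⁴ = 5.49 × 10⁻¹⁰ m = 549 pm.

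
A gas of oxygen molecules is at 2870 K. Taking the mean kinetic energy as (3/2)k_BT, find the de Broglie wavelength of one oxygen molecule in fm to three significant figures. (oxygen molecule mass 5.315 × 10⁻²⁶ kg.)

λ = 8330 fm

KE = (3/2)k_BT = 1.5 × 1.381 × 10⁻²³ × 2870 = 5.945 × 10⁻²⁰ J.
p = √(2mKE) = √(2 × 5.315 × 10⁻²⁶ × 5.945 × 10⁻²⁰) = 7.950 × 10⁻²³ kg·m/s.
λ = h/p = 8.33 × 10⁻¹² m = 8330 fm.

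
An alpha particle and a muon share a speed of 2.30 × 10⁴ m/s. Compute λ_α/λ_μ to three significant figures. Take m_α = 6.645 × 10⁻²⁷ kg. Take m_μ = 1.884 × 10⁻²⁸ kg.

λ_α/λ_μ = 0.0284

At fixed v, p = mv so λ = h/(mv) ∝ 1/m.
λ_α/λ_μ = m_μ/m_α = 1.884 × 10⁻²⁸/6.645 × 10⁻²⁷ = 0.0284.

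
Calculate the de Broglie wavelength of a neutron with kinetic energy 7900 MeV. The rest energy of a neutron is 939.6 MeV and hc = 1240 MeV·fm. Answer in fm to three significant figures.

λ = 0.141 fm

Total energy E = KE + m₀c² = 7900 + 939.6 = 8839.6 MeV.
(pc)² = E² − (m₀c²)² = (8839.6)² − (939.6)² = 7.726 × 10⁷ MeV², so pc = 8790 MeV.
λ = hc/(pc) = 1240 MeV·fm / 8790 MeV = 0.141 fm.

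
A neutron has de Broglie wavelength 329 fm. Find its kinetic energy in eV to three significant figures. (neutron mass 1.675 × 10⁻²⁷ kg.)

KE = 7560 eV

p = h/λ = 6.626 × 10⁻³⁴ / 3.290 × 10⁻¹³ = 2.014 × 10⁻²¹ kg·m/s.
KE = p²/(2m) = (2.014 × 10⁻²¹)² / (2 × 1.675 × 10⁻²⁷) = 1.211 × 10⁻¹⁵ J = 7560 eV.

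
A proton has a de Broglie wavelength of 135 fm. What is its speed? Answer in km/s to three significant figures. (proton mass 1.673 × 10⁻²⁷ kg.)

p = h/λ = 6.626 × 10⁻³⁴ / 1.350 × 10⁻¹³ = 4.908 × 10⁻²¹ kg·m/s.
v = p/m = 4.908 × 10⁻²¹ / 1.673 × 10⁻²⁷ = 2.93 × 10⁶ m/s = 2930 km/s.

v = 2930 km/s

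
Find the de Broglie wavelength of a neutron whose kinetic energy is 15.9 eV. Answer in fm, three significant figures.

KE = 15.9 eV = 2.547 × 10⁻¹⁸ J.
p = √(2mKE) = √(2 × 1.675 × 10⁻²⁷ × 2.547 × 10⁻¹⁸) = 9.237 × 10⁻²³ kg·m/s.
λ = h/p = 6.626 × 10⁻³⁴ / 9.237 × 10⁻²³ = 7.17 × 10⁻¹² m = 7170 fm.

λ = 7170 fm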